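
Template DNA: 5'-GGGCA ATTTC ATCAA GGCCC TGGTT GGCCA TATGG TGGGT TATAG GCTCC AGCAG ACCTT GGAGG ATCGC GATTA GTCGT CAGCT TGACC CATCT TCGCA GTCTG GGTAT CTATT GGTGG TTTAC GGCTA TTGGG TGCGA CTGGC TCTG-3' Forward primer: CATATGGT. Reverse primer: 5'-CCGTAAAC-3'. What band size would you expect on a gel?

99 bp

The forward primer matches the template at positions 29–36.
Taking the reverse complement of CCGTAAAC gives GTTTACGG, found at positions 120–127 on the template; the primer anneals here to the top strand with its 3' end pointing upstream.
The product runs from position 29 to position 127, so its length is 127 − 29 + 1 = 99 bp.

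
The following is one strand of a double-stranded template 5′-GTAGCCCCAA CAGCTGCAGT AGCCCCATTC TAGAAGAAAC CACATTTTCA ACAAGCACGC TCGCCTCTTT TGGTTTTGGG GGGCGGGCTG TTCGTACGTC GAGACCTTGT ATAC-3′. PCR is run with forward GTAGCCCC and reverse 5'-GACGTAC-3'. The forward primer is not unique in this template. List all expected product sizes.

100 bp, 82 bp

The forward primer GTAGCCCC matches the top strand at positions 1–8, 19–26.
The reverse primer's reverse complement is GTACGTC, matching at positions 94–100.
Each forward site pairs with the reverse site to give a product ending at position 100: sizes 100, 82 bp.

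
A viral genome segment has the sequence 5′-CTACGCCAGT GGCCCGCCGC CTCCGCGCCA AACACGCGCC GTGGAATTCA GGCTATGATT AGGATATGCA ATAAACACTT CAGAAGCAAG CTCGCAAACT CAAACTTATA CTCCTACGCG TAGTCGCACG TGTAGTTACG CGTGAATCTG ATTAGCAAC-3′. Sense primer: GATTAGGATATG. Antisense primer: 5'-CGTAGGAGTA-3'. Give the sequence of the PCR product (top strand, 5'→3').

Scanning the template, GATTAGGATATG occurs at positions 57–68; this primer anneals to the bottom strand there with its 3' end pointing downstream.
Reverse complement of the reverse primer: TACTCCTACG. This occurs on the top strand at positions 109–118.
The product is the template from position 57 through 118 (62 bp).

5'-GATTAGGATATGCAATAAACACTTCAGAAGCAAGCTCGCAAACTCAAACTTATACTCCTACG-3'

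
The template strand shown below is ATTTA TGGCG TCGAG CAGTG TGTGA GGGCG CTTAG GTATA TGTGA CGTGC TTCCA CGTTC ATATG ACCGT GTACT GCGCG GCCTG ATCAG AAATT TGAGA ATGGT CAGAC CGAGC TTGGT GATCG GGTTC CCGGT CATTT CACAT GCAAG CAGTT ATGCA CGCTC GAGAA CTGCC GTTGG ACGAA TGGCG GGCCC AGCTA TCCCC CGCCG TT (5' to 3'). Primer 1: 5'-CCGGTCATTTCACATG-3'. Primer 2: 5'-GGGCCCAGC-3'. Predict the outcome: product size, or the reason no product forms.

Primer 1 (CCGGTCATTTCACATG) matches the top strand at positions 131–146 (3' end points downstream).
Primer 2 (GGGCCCAGC) also matches the top strand directly, at positions 190–198 — its reverse complement GCTGGGCCC is not present.
Both primers anneal to the bottom strand with 3' ends pointing the same way, so neither can prime synthesis back toward the other.

No product — both primers anneal to the same strand and extend in the same direction.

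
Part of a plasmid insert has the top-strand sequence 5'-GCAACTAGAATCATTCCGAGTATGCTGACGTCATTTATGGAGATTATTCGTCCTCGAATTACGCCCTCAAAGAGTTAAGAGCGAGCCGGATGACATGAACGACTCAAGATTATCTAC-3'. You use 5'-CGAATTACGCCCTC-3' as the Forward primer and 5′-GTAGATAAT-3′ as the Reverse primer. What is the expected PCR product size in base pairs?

63 bp

Scanning the template, CGAATTACGCCCTC occurs at positions 55–68; this primer anneals to the bottom strand there with its 3' end pointing downstream.
The reverse primer's reverse complement is ATTATCTAC, which matches the template at positions 109–117.
Product length = (reverse-primer end) − (forward-primer start) + 1 = 117 − 55 + 1 = 63 bp.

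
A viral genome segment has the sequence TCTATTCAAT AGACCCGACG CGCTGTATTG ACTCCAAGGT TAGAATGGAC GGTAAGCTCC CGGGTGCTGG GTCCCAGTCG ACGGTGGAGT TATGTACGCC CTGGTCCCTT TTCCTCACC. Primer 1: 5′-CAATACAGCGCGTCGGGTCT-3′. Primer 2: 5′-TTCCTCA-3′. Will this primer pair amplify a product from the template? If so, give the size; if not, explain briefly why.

Primer 1 (CAATACAGCGCGTCGGGTCT) has reverse complement AGACCCGACGCGCTGTATTG, which matches the top strand at positions 11–30; primer 1 anneals to the top strand there with its 3' end pointing upstream toward position 11.
Primer 2 (TTCCTCA) matches the top strand directly at positions 111–117; it anneals to the bottom strand with its 3' end pointing downstream toward position 117.
The 3' ends diverge (primer 1 extends toward position 1, primer 2 toward position 119), so the primers never converge on a shared product.

No product — the primers' 3' ends point away from each other.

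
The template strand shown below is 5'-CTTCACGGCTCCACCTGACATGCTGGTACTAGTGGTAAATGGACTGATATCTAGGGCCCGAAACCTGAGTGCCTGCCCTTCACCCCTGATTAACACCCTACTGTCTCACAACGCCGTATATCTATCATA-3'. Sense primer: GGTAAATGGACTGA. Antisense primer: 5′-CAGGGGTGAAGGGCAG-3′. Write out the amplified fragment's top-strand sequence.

The forward primer matches the template at positions 34–47.
Reverse complement of the reverse primer: CTGCCCTTCACCCCTG. This occurs on the top strand at positions 73–88.
The product is the template from position 34 through 88 (55 bp).

5'-GGTAAATGGACTGATATCTAGGGCCCGAAACCTGAGTGCCTGCCCTTCACCCCTG-3'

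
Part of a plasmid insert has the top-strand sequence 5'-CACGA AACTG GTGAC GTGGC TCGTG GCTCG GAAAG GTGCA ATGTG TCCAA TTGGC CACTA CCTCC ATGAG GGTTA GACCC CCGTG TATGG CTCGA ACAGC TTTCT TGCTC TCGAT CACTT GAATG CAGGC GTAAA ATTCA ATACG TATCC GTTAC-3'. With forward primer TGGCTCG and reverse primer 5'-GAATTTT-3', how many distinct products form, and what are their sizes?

The forward primer TGGCTCG matches the top strand at positions 17–23, 24–30, 88–94.
The reverse primer's reverse complement is AAAATTC, matching at positions 133–139.
Each forward site pairs with the reverse site to give a product ending at position 139: sizes 123, 116, 52 bp.

Three products: 123 bp, 116 bp, 52 bp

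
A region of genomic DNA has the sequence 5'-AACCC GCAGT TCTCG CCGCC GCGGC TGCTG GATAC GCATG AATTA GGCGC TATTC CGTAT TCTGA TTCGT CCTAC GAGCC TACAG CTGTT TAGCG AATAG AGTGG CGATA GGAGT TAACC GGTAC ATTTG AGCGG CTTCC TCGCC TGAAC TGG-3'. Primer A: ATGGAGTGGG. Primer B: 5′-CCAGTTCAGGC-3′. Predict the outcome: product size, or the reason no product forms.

Primer A (ATGGAGTGGG) does not match the top strand, and its reverse complement CCCACTCCAT does not match either.
With no annealing site for primer A, no amplification occurs.

No product — primer A has no binding site in the template.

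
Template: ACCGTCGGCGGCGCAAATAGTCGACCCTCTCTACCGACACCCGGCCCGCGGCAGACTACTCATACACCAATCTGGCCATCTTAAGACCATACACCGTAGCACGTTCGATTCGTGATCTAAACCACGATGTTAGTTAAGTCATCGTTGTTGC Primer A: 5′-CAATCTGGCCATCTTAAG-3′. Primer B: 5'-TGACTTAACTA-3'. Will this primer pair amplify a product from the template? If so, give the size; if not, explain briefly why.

Yes — a 74 bp product.

Primer A (CAATCTGGCCATCTTAAG) matches the top strand at positions 68–85; it acts as a forward primer.
Primer B's reverse complement is TAGTTAAGTCA, matching the top strand at positions 131–141; it acts as a reverse primer.
The 3' ends face each other across positions 68–141, giving a 74 bp product.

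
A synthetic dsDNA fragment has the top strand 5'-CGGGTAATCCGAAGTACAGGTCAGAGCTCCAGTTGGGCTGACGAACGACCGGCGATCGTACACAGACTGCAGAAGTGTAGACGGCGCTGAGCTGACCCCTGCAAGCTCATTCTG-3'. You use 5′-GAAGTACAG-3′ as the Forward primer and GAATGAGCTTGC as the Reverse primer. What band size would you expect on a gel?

Scanning the template, GAAGTACAG occurs at positions 11–19; this primer anneals to the bottom strand there with its 3' end pointing downstream.
Taking the reverse complement of GAATGAGCTTGC gives GCAAGCTCATTC, found at positions 101–112 on the template; the primer anneals here to the top strand with its 3' end pointing upstream.
Amplicon spans positions 11–112: 102 bp.

102 bp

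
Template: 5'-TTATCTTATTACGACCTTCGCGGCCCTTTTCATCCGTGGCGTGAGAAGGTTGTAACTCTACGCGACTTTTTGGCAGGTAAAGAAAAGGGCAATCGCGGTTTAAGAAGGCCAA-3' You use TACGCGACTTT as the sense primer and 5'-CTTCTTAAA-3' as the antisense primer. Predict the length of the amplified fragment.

49 bp

The forward primer matches the template at positions 59–69.
Reverse complement of the reverse primer: TTTAAGAAG. This occurs on the top strand at positions 99–107.
The product runs from position 59 to position 107, so its length is 107 − 59 + 1 = 49 bp.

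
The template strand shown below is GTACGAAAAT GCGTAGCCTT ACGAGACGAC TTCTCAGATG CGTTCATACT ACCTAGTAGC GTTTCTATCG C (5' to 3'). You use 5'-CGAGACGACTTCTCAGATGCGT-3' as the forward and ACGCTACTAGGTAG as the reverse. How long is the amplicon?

Forward primer CGAGACGACTTCTCAGATGCGT is found on the top strand at positions 22–43.
Taking the reverse complement of ACGCTACTAGGTAG gives CTACCTAGTAGCGT, found at positions 49–62 on the template; the primer anneals here to the top strand with its 3' end pointing upstream.
The product runs from position 22 to position 62, so its length is 62 − 22 + 1 = 41 bp.

41 bp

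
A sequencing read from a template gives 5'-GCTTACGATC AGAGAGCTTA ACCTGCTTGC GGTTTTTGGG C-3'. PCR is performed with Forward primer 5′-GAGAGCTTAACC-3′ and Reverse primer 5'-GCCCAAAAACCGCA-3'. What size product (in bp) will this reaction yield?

30 bp

Forward primer GAGAGCTTAACC is found on the top strand at positions 12–23.
Taking the reverse complement of GCCCAAAAACCGCA gives TGCGGTTTTTGGGC, found at positions 28–41 on the template; the primer anneals here to the top strand with its 3' end pointing upstream.
The product runs from position 12 to position 41, so its length is 41 − 12 + 1 = 30 bp.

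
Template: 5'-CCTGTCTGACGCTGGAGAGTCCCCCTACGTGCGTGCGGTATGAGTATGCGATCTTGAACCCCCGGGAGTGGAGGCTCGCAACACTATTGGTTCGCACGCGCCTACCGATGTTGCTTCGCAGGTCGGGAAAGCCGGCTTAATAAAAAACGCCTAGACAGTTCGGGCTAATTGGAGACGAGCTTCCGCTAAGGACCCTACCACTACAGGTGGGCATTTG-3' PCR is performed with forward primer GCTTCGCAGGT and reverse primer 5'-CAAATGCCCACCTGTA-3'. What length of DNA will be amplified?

Scanning the template, GCTTCGCAGGT occurs at positions 113–123; this primer anneals to the bottom strand there with its 3' end pointing downstream.
Taking the reverse complement of CAAATGCCCACCTGTA gives TACAGGTGGGCATTTG, found at positions 202–217 on the template; the primer anneals here to the top strand with its 3' end pointing upstream.
Amplicon spans positions 113–217: 105 bp.

105 bp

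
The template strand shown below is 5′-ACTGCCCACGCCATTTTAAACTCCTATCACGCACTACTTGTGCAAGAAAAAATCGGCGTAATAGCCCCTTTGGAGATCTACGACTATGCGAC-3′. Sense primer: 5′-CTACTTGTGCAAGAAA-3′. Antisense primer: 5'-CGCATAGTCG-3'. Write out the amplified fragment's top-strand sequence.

5'-CTACTTGTGCAAGAAAAAATCGGCGTAATAGCCCCTTTGGAGATCTACGACTATGCG-3'

The forward primer matches the template at positions 34–49.
Reverse complement of the reverse primer: CGACTATGCG. This occurs on the top strand at positions 81–90.
The product is the template from position 34 through 90 (57 bp).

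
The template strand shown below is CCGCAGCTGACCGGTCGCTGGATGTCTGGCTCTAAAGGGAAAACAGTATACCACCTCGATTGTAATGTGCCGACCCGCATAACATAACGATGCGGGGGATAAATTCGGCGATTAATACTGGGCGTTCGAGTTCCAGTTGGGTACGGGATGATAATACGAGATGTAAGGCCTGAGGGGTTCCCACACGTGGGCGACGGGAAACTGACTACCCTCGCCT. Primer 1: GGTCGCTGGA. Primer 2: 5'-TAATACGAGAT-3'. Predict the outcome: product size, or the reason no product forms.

Primer 1 (GGTCGCTGGA) matches the top strand at positions 13–22 (3' end points downstream).
Primer 2 (TAATACGAGAT) also matches the top strand directly, at positions 152–162 — its reverse complement ATCTCGTATTA is not present.
Both primers anneal to the bottom strand with 3' ends pointing the same way, so neither can prime synthesis back toward the other.

No product — both primers anneal to the same strand and extend in the same direction.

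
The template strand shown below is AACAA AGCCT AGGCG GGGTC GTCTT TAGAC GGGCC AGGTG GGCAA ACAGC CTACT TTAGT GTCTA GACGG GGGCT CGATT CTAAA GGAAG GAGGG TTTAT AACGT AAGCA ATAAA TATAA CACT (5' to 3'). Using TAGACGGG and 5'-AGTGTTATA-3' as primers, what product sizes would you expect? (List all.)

The forward primer TAGACGGG matches the top strand at positions 26–33, 64–71.
The reverse primer's reverse complement is TATAACACT, matching at positions 116–124.
Each forward site pairs with the reverse site to give a product ending at position 124: sizes 99, 61 bp.

99 bp, 61 bp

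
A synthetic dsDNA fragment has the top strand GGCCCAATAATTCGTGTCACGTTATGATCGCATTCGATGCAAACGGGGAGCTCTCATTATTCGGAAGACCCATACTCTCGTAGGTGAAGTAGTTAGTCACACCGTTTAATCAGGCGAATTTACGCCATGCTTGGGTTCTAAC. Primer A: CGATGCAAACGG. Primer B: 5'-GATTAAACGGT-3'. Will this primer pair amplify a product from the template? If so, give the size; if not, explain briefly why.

Primer A (CGATGCAAACGG) matches the top strand at positions 35–46; it acts as a forward primer.
Primer B's reverse complement is ACCGTTTAATC, matching the top strand at positions 101–111; it acts as a reverse primer.
The 3' ends face each other across positions 35–111, giving a 77 bp product.

Yes — a 77 bp product.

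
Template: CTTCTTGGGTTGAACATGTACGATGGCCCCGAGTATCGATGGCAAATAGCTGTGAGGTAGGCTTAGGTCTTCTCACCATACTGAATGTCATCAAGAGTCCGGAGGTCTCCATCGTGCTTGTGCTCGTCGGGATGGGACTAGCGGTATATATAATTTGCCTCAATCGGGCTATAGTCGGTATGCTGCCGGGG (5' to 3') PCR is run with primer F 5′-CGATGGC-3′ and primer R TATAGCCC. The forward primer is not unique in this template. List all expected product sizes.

The forward primer CGATGGC matches the top strand at positions 21–27, 37–43.
The reverse primer's reverse complement is GGGCTATA, matching at positions 166–173.
Each forward site pairs with the reverse site to give a product ending at position 173: sizes 153, 137 bp.

153 bp, 137 bp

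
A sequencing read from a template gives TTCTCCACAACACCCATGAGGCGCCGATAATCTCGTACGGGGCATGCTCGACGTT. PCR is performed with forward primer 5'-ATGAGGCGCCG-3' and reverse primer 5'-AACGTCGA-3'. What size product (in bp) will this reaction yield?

40 bp

The forward primer matches the template at positions 16–26.
Reverse complement of the reverse primer: TCGACGTT. This occurs on the top strand at positions 48–55.
Product length = (reverse-primer end) − (forward-primer start) + 1 = 55 − 16 + 1 = 40 bp.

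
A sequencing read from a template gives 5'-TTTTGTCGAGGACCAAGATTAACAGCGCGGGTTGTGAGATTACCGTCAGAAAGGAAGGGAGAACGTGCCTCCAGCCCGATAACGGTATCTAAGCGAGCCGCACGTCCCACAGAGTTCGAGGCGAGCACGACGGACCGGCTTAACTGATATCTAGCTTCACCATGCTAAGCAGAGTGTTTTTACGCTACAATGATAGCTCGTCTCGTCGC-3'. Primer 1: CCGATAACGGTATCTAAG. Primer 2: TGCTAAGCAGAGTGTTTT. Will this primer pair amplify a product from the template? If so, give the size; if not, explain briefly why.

No product — both primers anneal to the same strand and extend in the same direction.

Primer 1 (CCGATAACGGTATCTAAG) matches the top strand at positions 76–93 (3' end points downstream).
Primer 2 (TGCTAAGCAGAGTGTTTT) also matches the top strand directly, at positions 163–180 — its reverse complement AAAACACTCTGCTTAGCA is not present.
Both primers anneal to the bottom strand with 3' ends pointing the same way, so neither can prime synthesis back toward the other.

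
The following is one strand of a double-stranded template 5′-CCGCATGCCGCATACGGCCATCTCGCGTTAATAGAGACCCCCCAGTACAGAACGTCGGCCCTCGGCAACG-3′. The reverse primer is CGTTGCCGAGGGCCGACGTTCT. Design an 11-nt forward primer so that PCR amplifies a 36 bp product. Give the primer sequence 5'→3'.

5'-AGACCCCCCAG-3'

The reverse primer's reverse complement AGAACGTCGGCCCTCGGCAACG matches the template at positions 49–70, so the product ends at position 70.
A 36 bp product then starts at position 70 − 36 + 1 = 35.
The forward primer is identical to the top strand there: AGACCCCCCAG.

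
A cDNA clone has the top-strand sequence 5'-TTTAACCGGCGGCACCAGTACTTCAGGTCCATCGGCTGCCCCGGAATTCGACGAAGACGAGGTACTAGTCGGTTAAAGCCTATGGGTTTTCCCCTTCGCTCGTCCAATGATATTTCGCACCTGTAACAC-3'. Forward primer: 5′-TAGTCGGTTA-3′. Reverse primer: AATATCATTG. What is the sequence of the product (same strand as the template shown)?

Scanning the template, TAGTCGGTTA occurs at positions 66–75; this primer anneals to the bottom strand there with its 3' end pointing downstream.
Taking the reverse complement of AATATCATTG gives CAATGATATT, found at positions 105–114 on the template; the primer anneals here to the top strand with its 3' end pointing upstream.
The product is the template from position 66 through 114 (49 bp).

5'-TAGTCGGTTAAAGCCTATGGGTTTTCCCCTTCGCTCGTCCAATGATATT-3'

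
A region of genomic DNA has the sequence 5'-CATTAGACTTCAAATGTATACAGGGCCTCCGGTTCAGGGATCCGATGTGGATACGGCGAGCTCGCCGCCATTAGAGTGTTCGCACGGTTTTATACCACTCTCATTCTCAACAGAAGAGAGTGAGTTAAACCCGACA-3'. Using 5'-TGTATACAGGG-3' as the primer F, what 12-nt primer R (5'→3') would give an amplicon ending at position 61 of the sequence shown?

The forward primer binds at positions 15–25; the product's 3' end on the top strand is position 61.
The reverse primer anneals to the top strand over positions 50–61, i.e. to GATACGGCGAGC.
Its sequence written 5'→3' is the reverse complement: GCTCGCCGTATC.

5'-GCTCGCCGTATC-3'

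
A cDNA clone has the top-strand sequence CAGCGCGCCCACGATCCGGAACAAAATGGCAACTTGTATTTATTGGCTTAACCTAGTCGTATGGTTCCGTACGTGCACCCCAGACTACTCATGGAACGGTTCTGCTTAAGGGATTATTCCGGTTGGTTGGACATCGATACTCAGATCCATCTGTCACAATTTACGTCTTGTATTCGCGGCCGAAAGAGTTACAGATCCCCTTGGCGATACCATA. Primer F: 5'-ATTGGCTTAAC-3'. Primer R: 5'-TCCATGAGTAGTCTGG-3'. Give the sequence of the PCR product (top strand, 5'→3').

5'-ATTGGCTTAACCTAGTCGTATGGTTCCGTACGTGCACCCCAGACTACTCATGGA-3'

Forward primer ATTGGCTTAAC is found on the top strand at positions 42–52.
The reverse primer's reverse complement is CCAGACTACTCATGGA, which matches the template at positions 80–95.
The product is the template from position 42 through 95 (54 bp).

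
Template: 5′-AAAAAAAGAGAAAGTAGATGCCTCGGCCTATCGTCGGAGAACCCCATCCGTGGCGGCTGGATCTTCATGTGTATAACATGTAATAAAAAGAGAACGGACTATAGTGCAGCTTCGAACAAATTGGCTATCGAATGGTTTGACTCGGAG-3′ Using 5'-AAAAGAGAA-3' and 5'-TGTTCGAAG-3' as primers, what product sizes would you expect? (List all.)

115 bp, 33 bp

The forward primer AAAAGAGAA matches the top strand at positions 4–12, 86–94.
The reverse primer's reverse complement is CTTCGAACA, matching at positions 110–118.
Each forward site pairs with the reverse site to give a product ending at position 118: sizes 115, 33 bp.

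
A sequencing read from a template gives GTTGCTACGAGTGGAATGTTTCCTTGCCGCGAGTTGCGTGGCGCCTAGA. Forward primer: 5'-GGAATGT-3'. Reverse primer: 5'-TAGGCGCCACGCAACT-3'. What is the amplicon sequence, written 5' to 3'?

Forward primer GGAATGT is found on the top strand at positions 13–19.
Reverse complement of the reverse primer: AGTTGCGTGGCGCCTA. This occurs on the top strand at positions 32–47.
The product is the template from position 13 through 47 (35 bp).

5'-GGAATGTTTCCTTGCCGCGAGTTGCGTGGCGCCTA-3'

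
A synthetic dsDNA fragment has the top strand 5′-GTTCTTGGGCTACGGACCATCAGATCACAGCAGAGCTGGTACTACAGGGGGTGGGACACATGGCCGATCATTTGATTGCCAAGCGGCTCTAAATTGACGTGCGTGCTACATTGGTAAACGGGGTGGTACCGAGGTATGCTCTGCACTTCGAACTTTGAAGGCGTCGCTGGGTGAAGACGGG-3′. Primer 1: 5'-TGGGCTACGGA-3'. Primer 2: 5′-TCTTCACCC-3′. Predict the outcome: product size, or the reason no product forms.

Yes — a 172 bp product.

Primer 1 (TGGGCTACGGA) matches the top strand at positions 6–16; it acts as a forward primer.
Primer 2's reverse complement is GGGTGAAGA, matching the top strand at positions 169–177; it acts as a reverse primer.
The 3' ends face each other across positions 6–177, giving a 172 bp product.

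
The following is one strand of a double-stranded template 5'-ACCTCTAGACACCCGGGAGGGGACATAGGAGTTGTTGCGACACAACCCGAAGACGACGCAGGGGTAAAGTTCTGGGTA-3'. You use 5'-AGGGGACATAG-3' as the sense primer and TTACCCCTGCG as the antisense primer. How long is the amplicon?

The forward primer matches the template at positions 18–28.
The reverse primer's reverse complement is CGCAGGGGTAA, which matches the template at positions 57–67.
Amplicon spans positions 18–67: 50 bp.

50 bp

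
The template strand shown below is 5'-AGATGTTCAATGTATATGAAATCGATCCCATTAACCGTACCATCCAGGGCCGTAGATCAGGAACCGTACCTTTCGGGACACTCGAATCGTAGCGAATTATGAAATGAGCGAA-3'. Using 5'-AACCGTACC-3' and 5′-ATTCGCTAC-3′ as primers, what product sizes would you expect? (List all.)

The forward primer AACCGTACC matches the top strand at positions 33–41, 62–70.
The reverse primer's reverse complement is GTAGCGAAT, matching at positions 89–97.
Each forward site pairs with the reverse site to give a product ending at position 97: sizes 65, 36 bp.

65 bp, 36 bp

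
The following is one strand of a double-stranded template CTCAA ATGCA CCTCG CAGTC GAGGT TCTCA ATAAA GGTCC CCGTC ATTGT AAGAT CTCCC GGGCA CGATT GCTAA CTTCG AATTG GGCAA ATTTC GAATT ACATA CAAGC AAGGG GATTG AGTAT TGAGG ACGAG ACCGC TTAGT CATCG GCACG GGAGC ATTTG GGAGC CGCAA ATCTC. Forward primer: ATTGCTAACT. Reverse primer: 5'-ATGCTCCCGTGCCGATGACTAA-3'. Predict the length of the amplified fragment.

95 bp

Scanning the template, ATTGCTAACT occurs at positions 68–77; this primer anneals to the bottom strand there with its 3' end pointing downstream.
Reverse complement of the reverse primer: TTAGTCATCGGCACGGGAGCAT. This occurs on the top strand at positions 141–162.
The product runs from position 68 to position 162, so its length is 162 − 68 + 1 = 95 bp.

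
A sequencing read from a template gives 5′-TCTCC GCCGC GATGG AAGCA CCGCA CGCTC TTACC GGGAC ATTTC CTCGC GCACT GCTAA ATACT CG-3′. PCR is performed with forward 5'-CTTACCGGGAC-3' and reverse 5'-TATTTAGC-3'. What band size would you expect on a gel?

The forward primer matches the template at positions 30–40.
The reverse primer's reverse complement is GCTAAATA, which matches the template at positions 56–63.
Amplicon spans positions 30–63: 34 bp.

34 bp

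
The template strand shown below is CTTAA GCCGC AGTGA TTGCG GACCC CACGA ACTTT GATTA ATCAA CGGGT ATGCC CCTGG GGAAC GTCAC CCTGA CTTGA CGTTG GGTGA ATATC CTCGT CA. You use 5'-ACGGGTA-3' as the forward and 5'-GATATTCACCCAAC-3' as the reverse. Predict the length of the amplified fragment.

The forward primer matches the template at positions 45–51.
The reverse primer's reverse complement is GTTGGGTGAATATC, which matches the template at positions 82–95.
Amplicon spans positions 45–95: 51 bp.

51 bp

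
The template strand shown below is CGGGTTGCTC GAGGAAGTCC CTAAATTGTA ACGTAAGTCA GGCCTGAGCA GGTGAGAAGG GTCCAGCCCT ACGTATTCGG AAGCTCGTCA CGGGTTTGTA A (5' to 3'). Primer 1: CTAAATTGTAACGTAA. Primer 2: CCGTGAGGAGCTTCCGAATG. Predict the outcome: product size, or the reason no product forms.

Primer 2 (CCGTGAGGAGCTTCCGAATG) does not match the top strand, and its reverse complement CATTCGGAAGCTCCTCACGG does not match either.
With no annealing site for primer 2, no amplification occurs.

No product — primer 2 has no binding site in the template.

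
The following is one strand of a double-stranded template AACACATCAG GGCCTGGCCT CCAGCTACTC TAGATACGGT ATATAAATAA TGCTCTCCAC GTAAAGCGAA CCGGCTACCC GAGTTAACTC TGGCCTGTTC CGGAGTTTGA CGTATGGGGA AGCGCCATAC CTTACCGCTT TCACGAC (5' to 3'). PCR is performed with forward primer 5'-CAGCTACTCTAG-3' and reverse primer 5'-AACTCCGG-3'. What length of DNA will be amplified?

The forward primer matches the template at positions 22–33.
Taking the reverse complement of AACTCCGG gives CCGGAGTT, found at positions 100–107 on the template; the primer anneals here to the top strand with its 3' end pointing upstream.
Amplicon spans positions 22–107: 86 bp.

86 bp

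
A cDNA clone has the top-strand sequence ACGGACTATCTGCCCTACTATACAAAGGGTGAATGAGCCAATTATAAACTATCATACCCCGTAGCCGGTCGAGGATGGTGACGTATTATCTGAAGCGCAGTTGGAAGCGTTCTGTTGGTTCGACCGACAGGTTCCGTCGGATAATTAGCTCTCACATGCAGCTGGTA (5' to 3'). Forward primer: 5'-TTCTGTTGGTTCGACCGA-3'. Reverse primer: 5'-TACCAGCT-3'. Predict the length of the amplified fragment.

Forward primer TTCTGTTGGTTCGACCGA is found on the top strand at positions 110–127.
The reverse primer's reverse complement is AGCTGGTA, which matches the template at positions 160–167.
Amplicon spans positions 110–167: 58 bp.

58 bp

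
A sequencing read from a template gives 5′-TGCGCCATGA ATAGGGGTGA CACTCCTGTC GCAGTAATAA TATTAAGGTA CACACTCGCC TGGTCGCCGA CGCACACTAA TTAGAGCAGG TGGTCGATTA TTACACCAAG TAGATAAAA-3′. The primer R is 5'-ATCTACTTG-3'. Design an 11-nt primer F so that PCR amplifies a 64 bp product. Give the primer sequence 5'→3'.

The reverse primer's reverse complement CAAGTAGAT matches the template at positions 107–115, so the product ends at position 115.
A 64 bp product then starts at position 115 − 64 + 1 = 52.
The forward primer is identical to the top strand there: ACACTCGCCTG.

5'-ACACTCGCCTG-3'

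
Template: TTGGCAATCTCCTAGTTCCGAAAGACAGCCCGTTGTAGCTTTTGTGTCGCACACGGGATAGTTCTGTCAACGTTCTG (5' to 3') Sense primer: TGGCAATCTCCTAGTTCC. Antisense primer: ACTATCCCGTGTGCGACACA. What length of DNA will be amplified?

61 bp

Scanning the template, TGGCAATCTCCTAGTTCC occurs at positions 2–19; this primer anneals to the bottom strand there with its 3' end pointing downstream.
The reverse primer's reverse complement is TGTGTCGCACACGGGATAGT, which matches the template at positions 43–62.
Product length = (reverse-primer end) − (forward-primer start) + 1 = 62 − 2 + 1 = 61 bp.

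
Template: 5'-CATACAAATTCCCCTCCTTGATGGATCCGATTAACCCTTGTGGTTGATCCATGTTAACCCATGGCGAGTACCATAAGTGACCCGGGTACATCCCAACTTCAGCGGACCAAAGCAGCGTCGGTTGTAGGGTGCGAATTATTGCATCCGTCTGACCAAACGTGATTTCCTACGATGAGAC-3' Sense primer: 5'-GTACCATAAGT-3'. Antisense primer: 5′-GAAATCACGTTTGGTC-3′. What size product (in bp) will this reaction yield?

The forward primer matches the template at positions 68–78.
The reverse primer's reverse complement is GACCAAACGTGATTTC, which matches the template at positions 151–166.
Product length = (reverse-primer end) − (forward-primer start) + 1 = 166 − 68 + 1 = 99 bp.

99 bp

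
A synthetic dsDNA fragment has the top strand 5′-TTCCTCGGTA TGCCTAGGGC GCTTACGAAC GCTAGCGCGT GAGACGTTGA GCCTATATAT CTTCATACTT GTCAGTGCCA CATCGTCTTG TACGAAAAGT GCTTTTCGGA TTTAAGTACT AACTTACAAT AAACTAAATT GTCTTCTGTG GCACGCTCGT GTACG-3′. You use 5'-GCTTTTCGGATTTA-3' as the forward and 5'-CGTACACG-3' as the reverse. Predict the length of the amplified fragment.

65 bp

Forward primer GCTTTTCGGATTTA is found on the top strand at positions 101–114.
Taking the reverse complement of CGTACACG gives CGTGTACG, found at positions 158–165 on the template; the primer anneals here to the top strand with its 3' end pointing upstream.
Product length = (reverse-primer end) − (forward-primer start) + 1 = 165 − 101 + 1 = 65 bp.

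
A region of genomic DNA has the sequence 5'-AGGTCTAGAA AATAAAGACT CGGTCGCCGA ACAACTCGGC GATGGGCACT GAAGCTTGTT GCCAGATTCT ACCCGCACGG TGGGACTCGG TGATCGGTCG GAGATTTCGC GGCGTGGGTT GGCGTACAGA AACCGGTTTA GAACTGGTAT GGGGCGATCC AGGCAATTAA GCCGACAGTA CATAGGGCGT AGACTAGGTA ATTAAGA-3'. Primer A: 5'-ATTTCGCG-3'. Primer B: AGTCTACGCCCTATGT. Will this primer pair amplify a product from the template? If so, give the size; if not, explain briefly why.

Yes — a 92 bp product.

Primer A (ATTTCGCG) matches the top strand at positions 104–111; it acts as a forward primer.
Primer B's reverse complement is ACATAGGGCGTAGACT, matching the top strand at positions 180–195; it acts as a reverse primer.
The 3' ends face each other across positions 104–195, giving a 92 bp product.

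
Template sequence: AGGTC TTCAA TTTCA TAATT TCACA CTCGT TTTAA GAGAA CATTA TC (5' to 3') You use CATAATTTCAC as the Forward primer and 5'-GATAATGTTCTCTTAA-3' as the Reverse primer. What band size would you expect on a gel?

Forward primer CATAATTTCAC is found on the top strand at positions 14–24.
The reverse primer's reverse complement is TTAAGAGAACATTATC, which matches the template at positions 32–47.
Product length = (reverse-primer end) − (forward-primer start) + 1 = 47 − 14 + 1 = 34 bp.

34 bp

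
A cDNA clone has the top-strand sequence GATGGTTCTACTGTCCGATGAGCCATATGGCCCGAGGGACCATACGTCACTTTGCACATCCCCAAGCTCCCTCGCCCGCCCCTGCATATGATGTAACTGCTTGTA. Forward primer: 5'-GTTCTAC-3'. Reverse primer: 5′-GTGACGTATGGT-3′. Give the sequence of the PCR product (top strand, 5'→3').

Scanning the template, GTTCTAC occurs at positions 5–11; this primer anneals to the bottom strand there with its 3' end pointing downstream.
Reverse complement of the reverse primer: ACCATACGTCAC. This occurs on the top strand at positions 39–50.
The product is the template from position 5 through 50 (46 bp).

5'-GTTCTACTGTCCGATGAGCCATATGGCCCGAGGGACCATACGTCAC-3'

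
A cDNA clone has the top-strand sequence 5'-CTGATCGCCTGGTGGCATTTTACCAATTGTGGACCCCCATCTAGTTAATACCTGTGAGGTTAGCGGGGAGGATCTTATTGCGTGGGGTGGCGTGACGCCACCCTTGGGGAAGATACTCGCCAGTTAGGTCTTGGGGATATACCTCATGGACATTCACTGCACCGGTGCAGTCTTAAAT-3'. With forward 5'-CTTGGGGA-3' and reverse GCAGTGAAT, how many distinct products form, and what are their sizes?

The forward primer CTTGGGGA matches the top strand at positions 103–110, 130–137.
The reverse primer's reverse complement is ATTCACTGC, matching at positions 152–160.
Each forward site pairs with the reverse site to give a product ending at position 160: sizes 58, 31 bp.

Two products: 58 bp, 31 bp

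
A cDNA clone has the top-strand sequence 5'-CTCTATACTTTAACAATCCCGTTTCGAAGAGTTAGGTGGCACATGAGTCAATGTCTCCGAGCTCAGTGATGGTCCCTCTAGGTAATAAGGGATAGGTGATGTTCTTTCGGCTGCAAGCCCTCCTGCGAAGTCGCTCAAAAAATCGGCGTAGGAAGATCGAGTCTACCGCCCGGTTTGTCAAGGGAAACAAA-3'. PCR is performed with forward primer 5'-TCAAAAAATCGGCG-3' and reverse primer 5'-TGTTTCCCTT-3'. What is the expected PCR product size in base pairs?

Forward primer TCAAAAAATCGGCG is found on the top strand at positions 135–148.
Reverse complement of the reverse primer: AAGGGAAACA. This occurs on the top strand at positions 180–189.
The product runs from position 135 to position 189, so its length is 189 − 135 + 1 = 55 bp.

55 bp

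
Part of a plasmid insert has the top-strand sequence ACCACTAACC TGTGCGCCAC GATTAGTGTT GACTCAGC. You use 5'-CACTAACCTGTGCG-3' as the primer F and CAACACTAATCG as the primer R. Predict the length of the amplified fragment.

Forward primer CACTAACCTGTGCG is found on the top strand at positions 3–16.
Taking the reverse complement of CAACACTAATCG gives CGATTAGTGTTG, found at positions 20–31 on the template; the primer anneals here to the top strand with its 3' end pointing upstream.
Amplicon spans positions 3–31: 29 bp.

29 bp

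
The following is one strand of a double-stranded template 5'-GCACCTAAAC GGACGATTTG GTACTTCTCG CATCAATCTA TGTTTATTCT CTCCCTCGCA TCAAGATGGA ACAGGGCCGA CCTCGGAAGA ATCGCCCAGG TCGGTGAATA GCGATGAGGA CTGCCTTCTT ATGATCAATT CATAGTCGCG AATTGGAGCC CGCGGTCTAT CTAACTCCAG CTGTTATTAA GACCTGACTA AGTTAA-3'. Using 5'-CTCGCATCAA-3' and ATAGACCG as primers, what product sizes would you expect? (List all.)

144 bp, 116 bp

The forward primer CTCGCATCAA matches the top strand at positions 27–36, 55–64.
The reverse primer's reverse complement is CGGTCTAT, matching at positions 163–170.
Each forward site pairs with the reverse site to give a product ending at position 170: sizes 144, 116 bp.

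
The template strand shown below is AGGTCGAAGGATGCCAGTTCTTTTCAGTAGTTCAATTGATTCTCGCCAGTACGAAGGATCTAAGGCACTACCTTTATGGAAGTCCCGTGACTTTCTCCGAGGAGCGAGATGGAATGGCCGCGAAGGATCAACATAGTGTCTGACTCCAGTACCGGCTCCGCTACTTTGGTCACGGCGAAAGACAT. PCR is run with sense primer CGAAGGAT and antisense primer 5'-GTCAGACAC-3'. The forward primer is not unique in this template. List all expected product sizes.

The forward primer CGAAGGAT matches the top strand at positions 5–12, 52–59, 121–128.
The reverse primer's reverse complement is GTGTCTGAC, matching at positions 136–144.
Each forward site pairs with the reverse site to give a product ending at position 144: sizes 140, 93, 24 bp.

140 bp, 93 bp, 24 bp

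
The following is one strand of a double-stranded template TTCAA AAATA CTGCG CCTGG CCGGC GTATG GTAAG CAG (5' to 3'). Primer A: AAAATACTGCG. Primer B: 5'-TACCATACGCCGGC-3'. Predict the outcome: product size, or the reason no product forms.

Primer A (AAAATACTGCG) matches the top strand at positions 5–15; it acts as a forward primer.
Primer B's reverse complement is GCCGGCGTATGGTA, matching the top strand at positions 20–33; it acts as a reverse primer.
The 3' ends face each other across positions 5–33, giving a 29 bp product.

Yes — a 29 bp product.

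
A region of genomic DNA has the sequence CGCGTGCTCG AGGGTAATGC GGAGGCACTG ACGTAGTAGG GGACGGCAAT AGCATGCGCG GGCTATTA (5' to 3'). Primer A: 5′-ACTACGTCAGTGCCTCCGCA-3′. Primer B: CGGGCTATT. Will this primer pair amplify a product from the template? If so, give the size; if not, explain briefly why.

No product — the primers' 3' ends point away from each other.

Primer A (ACTACGTCAGTGCCTCCGCA) has reverse complement TGCGGAGGCACTGACGTAGT, which matches the top strand at positions 18–37; primer A anneals to the top strand there with its 3' end pointing upstream toward position 18.
Primer B (CGGGCTATT) matches the top strand directly at positions 59–67; it anneals to the bottom strand with its 3' end pointing downstream toward position 67.
The 3' ends diverge (primer A extends toward position 1, primer B toward position 68), so the primers never converge on a shared product.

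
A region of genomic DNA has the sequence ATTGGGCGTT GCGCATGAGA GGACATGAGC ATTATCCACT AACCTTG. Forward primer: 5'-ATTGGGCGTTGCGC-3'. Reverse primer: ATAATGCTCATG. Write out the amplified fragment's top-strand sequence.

The forward primer matches the template at positions 1–14.
Taking the reverse complement of ATAATGCTCATG gives CATGAGCATTAT, found at positions 24–35 on the template; the primer anneals here to the top strand with its 3' end pointing upstream.
The product is the template from position 1 through 35 (35 bp).

5'-ATTGGGCGTTGCGCATGAGAGGACATGAGCATTAT-3'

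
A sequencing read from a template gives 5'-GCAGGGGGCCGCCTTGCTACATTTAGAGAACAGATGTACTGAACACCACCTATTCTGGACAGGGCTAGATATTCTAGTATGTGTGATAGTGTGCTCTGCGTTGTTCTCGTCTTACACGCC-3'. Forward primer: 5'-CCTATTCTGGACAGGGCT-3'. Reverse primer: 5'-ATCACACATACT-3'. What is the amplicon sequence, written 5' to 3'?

Forward primer CCTATTCTGGACAGGGCT is found on the top strand at positions 49–66.
The reverse primer's reverse complement is AGTATGTGTGAT, which matches the template at positions 76–87.
The product is the template from position 49 through 87 (39 bp).

5'-CCTATTCTGGACAGGGCTAGATATTCTAGTATGTGTGAT-3'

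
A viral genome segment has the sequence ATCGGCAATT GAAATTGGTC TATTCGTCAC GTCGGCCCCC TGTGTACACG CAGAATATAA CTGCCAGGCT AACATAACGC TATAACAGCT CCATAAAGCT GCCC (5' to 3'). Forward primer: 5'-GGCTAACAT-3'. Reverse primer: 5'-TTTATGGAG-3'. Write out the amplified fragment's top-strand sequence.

5'-GGCTAACATAACGCTATAACAGCTCCATAAA-3'

Forward primer GGCTAACAT is found on the top strand at positions 67–75.
The reverse primer's reverse complement is CTCCATAAA, which matches the template at positions 89–97.
The product is the template from position 67 through 97 (31 bp).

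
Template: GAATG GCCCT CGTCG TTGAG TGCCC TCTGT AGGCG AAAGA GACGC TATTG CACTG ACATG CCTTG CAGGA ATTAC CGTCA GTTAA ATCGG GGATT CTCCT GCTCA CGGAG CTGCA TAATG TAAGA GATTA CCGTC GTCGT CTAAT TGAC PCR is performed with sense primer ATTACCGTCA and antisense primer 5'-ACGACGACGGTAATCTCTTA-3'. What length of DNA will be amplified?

Forward primer ATTACCGTCA is found on the top strand at positions 71–80.
Taking the reverse complement of ACGACGACGGTAATCTCTTA gives TAAGAGATTACCGTCGTCGT, found at positions 121–140 on the template; the primer anneals here to the top strand with its 3' end pointing upstream.
The product runs from position 71 to position 140, so its length is 140 − 71 + 1 = 70 bp.

70 bp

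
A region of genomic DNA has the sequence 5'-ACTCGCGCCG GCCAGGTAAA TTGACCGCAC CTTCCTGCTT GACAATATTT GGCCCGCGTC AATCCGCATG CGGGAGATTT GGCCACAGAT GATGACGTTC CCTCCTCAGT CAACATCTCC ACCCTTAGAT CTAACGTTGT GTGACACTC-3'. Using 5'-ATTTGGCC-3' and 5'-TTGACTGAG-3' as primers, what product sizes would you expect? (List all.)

The forward primer ATTTGGCC matches the top strand at positions 47–54, 77–84.
The reverse primer's reverse complement is CTCAGTCAA, matching at positions 105–113.
Each forward site pairs with the reverse site to give a product ending at position 113: sizes 67, 37 bp.

67 bp, 37 bp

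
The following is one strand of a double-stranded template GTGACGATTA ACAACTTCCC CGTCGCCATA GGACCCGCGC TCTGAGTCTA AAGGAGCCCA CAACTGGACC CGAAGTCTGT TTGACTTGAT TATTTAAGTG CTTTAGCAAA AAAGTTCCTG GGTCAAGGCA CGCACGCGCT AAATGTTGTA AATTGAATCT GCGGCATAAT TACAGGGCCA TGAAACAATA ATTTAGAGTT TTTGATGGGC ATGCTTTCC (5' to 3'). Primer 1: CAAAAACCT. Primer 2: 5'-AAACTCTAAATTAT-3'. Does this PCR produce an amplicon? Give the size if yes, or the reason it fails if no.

Primer 1 (CAAAAACCT) does not match the top strand, and its reverse complement AGGTTTTTG does not match either.
With no annealing site for primer 1, no amplification occurs.

No product — primer 1 has no binding site in the template.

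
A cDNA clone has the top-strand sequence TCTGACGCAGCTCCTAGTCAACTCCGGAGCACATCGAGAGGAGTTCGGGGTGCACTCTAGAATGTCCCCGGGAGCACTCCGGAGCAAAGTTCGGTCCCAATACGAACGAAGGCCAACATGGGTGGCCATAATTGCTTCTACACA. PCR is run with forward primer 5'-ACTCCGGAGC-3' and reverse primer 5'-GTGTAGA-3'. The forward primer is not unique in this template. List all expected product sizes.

123 bp, 68 bp

The forward primer ACTCCGGAGC matches the top strand at positions 21–30, 76–85.
The reverse primer's reverse complement is TCTACAC, matching at positions 137–143.
Each forward site pairs with the reverse site to give a product ending at position 143: sizes 123, 68 bp.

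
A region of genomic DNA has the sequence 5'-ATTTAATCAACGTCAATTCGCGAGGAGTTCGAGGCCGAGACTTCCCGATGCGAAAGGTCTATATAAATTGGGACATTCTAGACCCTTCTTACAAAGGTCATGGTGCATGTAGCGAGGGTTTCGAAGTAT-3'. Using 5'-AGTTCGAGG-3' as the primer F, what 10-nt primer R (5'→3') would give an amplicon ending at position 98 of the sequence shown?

5'-ACCTTTGTAA-3'

The forward primer binds at positions 26–34; the product's 3' end on the top strand is position 98.
The reverse primer anneals to the top strand over positions 89–98, i.e. to TTACAAAGGT.
Its sequence written 5'→3' is the reverse complement: ACCTTTGTAA.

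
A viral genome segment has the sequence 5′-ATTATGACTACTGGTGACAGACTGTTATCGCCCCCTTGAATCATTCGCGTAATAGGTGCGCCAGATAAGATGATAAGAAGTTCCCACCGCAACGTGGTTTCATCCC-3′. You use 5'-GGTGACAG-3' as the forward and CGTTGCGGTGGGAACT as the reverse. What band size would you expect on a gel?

Forward primer GGTGACAG is found on the top strand at positions 13–20.
Taking the reverse complement of CGTTGCGGTGGGAACT gives AGTTCCCACCGCAACG, found at positions 79–94 on the template; the primer anneals here to the top strand with its 3' end pointing upstream.
The product runs from position 13 to position 94, so its length is 94 − 13 + 1 = 82 bp.

82 bp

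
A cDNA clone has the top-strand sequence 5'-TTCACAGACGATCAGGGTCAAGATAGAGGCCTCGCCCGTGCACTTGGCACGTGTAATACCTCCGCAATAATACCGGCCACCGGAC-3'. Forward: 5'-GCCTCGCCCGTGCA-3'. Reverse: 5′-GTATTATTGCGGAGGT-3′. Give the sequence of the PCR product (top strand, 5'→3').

Forward primer GCCTCGCCCGTGCA is found on the top strand at positions 29–42.
Reverse complement of the reverse primer: ACCTCCGCAATAATAC. This occurs on the top strand at positions 58–73.
The product is the template from position 29 through 73 (45 bp).

5'-GCCTCGCCCGTGCACTTGGCACGTGTAATACCTCCGCAATAATAC-3'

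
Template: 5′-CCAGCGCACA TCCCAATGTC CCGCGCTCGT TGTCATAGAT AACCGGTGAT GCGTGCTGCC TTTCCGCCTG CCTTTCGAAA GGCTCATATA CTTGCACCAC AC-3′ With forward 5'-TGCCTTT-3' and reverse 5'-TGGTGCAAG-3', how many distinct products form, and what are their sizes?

Two products: 43 bp, 31 bp

The forward primer TGCCTTT matches the top strand at positions 57–63, 69–75.
The reverse primer's reverse complement is CTTGCACCA, matching at positions 91–99.
Each forward site pairs with the reverse site to give a product ending at position 99: sizes 43, 31 bp.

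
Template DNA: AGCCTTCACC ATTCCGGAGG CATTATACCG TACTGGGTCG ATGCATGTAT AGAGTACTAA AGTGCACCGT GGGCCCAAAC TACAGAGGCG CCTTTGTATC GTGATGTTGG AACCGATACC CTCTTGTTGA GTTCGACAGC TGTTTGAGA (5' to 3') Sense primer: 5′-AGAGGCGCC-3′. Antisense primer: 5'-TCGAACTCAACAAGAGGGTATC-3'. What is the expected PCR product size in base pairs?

53 bp

Forward primer AGAGGCGCC is found on the top strand at positions 84–92.
Taking the reverse complement of TCGAACTCAACAAGAGGGTATC gives GATACCCTCTTGTTGAGTTCGA, found at positions 115–136 on the template; the primer anneals here to the top strand with its 3' end pointing upstream.
The product runs from position 84 to position 136, so its length is 136 − 84 + 1 = 53 bp.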